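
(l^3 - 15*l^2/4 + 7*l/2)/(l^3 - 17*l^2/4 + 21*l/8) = 2*(4*l^2 - 15*l + 14)/(8*l^2 - 34*l + 21)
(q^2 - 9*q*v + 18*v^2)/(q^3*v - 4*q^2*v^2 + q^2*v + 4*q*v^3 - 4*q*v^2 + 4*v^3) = (q^2 - 9*q*v + 18*v^2)/(v*(q^3 - 4*q^2*v + q^2 + 4*q*v^2 - 4*q*v + 4*v^2))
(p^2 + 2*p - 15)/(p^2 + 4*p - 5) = (p - 3)/(p - 1)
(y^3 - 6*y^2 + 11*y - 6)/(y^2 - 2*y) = y - 4 + 3/y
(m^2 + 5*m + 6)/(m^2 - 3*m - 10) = (m + 3)/(m - 5)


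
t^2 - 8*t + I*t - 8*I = (t - 8)*(t + I)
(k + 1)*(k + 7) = k^2 + 8*k + 7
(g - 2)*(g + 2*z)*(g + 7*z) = g^3 + 9*g^2*z - 2*g^2 + 14*g*z^2 - 18*g*z - 28*z^2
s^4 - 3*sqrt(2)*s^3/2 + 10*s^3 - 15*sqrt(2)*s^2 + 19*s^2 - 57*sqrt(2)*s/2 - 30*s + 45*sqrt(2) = (s - 1)*(s + 5)*(s + 6)*(s - 3*sqrt(2)/2)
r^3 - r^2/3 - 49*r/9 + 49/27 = (r - 7/3)*(r - 1/3)*(r + 7/3)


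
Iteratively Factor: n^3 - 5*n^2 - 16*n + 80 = (n - 5)*(n^2 - 16) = (n - 5)*(n - 4)*(n + 4)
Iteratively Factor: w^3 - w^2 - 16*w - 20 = (w - 5)*(w^2 + 4*w + 4) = (w - 5)*(w + 2)*(w + 2)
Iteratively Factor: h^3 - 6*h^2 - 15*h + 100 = (h + 4)*(h^2 - 10*h + 25) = (h - 5)*(h + 4)*(h - 5)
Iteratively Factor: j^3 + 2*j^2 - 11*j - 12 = (j + 4)*(j^2 - 2*j - 3) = (j + 1)*(j + 4)*(j - 3)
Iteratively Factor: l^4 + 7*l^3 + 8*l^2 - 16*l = (l + 4)*(l^3 + 3*l^2 - 4*l) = (l - 1)*(l + 4)*(l^2 + 4*l) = l*(l - 1)*(l + 4)*(l + 4)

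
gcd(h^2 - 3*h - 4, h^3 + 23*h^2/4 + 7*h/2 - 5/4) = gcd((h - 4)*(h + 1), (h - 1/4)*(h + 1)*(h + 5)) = h + 1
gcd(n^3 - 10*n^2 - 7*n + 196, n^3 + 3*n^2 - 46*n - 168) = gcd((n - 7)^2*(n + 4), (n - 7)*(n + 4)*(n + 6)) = n^2 - 3*n - 28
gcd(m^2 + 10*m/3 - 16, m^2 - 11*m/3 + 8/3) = m - 8/3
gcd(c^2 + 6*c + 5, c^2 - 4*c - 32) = 1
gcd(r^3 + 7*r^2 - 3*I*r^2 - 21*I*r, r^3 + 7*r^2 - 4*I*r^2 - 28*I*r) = r^2 + 7*r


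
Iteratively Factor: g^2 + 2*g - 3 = (g + 3)*(g - 1)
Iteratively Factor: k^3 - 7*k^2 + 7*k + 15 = (k - 5)*(k^2 - 2*k - 3) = (k - 5)*(k + 1)*(k - 3)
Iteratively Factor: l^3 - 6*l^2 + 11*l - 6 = (l - 2)*(l^2 - 4*l + 3) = (l - 3)*(l - 2)*(l - 1)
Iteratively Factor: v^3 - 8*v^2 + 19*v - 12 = (v - 3)*(v^2 - 5*v + 4) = (v - 3)*(v - 1)*(v - 4)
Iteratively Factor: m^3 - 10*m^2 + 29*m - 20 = (m - 1)*(m^2 - 9*m + 20) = (m - 5)*(m - 1)*(m - 4)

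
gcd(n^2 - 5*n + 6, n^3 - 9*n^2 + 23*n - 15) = n - 3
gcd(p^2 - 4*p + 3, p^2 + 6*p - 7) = p - 1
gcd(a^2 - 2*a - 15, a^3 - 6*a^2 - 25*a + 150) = a - 5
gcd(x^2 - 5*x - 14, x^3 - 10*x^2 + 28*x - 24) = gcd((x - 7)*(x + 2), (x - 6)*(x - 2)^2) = 1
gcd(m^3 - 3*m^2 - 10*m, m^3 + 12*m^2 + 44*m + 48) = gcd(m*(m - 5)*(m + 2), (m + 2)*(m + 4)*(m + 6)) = m + 2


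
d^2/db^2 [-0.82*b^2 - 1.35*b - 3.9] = -1.64000000000000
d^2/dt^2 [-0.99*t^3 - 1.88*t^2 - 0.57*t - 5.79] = -5.94*t - 3.76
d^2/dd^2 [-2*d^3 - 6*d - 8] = -12*d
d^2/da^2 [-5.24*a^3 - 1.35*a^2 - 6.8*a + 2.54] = -31.44*a - 2.7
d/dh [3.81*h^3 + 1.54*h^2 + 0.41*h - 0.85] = 11.43*h^2 + 3.08*h + 0.41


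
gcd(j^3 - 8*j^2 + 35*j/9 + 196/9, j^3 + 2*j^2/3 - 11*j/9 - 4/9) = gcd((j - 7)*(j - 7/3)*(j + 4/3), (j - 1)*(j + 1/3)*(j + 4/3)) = j + 4/3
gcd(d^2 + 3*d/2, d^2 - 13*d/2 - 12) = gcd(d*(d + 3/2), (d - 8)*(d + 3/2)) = d + 3/2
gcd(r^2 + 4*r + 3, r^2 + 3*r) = r + 3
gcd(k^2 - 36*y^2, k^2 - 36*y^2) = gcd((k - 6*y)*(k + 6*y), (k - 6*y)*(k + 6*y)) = -k^2 + 36*y^2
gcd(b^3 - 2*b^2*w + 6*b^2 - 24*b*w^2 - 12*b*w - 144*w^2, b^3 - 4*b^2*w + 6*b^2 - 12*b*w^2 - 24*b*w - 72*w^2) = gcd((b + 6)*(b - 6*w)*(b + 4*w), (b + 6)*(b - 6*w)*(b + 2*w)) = -b^2 + 6*b*w - 6*b + 36*w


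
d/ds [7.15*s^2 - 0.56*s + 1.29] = 14.3*s - 0.56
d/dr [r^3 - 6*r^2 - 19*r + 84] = 3*r^2 - 12*r - 19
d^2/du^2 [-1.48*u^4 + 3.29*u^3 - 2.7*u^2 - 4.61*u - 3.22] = -17.76*u^2 + 19.74*u - 5.4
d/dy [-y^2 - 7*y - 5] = -2*y - 7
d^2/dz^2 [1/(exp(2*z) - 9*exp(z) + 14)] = ((9 - 4*exp(z))*(exp(2*z) - 9*exp(z) + 14) + 2*(2*exp(z) - 9)^2*exp(z))*exp(z)/(exp(2*z) - 9*exp(z) + 14)^3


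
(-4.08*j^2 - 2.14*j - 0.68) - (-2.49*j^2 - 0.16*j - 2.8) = -1.59*j^2 - 1.98*j + 2.12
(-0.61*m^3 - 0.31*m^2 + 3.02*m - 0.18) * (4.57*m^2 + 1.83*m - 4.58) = -2.7877*m^5 - 2.533*m^4 + 16.0279*m^3 + 6.1238*m^2 - 14.161*m + 0.8244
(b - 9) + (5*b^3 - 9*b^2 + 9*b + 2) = 5*b^3 - 9*b^2 + 10*b - 7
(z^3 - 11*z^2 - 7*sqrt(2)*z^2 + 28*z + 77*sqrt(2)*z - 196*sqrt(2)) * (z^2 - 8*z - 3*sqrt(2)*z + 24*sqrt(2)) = z^5 - 19*z^4 - 10*sqrt(2)*z^4 + 158*z^3 + 190*sqrt(2)*z^3 - 1160*sqrt(2)*z^2 - 1022*z^2 + 2240*sqrt(2)*z + 4872*z - 9408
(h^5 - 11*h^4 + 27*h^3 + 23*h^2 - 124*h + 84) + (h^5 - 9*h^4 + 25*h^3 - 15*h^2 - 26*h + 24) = 2*h^5 - 20*h^4 + 52*h^3 + 8*h^2 - 150*h + 108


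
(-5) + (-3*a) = -3*a - 5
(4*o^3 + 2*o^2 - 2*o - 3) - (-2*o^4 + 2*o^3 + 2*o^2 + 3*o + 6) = 2*o^4 + 2*o^3 - 5*o - 9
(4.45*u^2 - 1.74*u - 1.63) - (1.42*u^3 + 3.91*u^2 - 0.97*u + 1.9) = -1.42*u^3 + 0.54*u^2 - 0.77*u - 3.53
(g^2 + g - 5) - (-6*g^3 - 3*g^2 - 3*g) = 6*g^3 + 4*g^2 + 4*g - 5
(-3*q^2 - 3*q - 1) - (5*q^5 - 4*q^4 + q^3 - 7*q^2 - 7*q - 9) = -5*q^5 + 4*q^4 - q^3 + 4*q^2 + 4*q + 8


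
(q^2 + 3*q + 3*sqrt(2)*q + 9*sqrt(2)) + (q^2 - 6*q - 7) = 2*q^2 - 3*q + 3*sqrt(2)*q - 7 + 9*sqrt(2)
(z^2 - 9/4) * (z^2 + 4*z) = z^4 + 4*z^3 - 9*z^2/4 - 9*z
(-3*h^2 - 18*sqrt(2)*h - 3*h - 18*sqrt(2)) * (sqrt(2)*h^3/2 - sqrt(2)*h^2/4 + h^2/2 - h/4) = -3*sqrt(2)*h^5/2 - 39*h^4/2 - 3*sqrt(2)*h^4/4 - 33*sqrt(2)*h^3/4 - 39*h^3/4 - 9*sqrt(2)*h^2/2 + 39*h^2/4 + 9*sqrt(2)*h/2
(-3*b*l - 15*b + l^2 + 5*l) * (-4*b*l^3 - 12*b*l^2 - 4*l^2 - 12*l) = 12*b^2*l^4 + 96*b^2*l^3 + 180*b^2*l^2 - 4*b*l^5 - 32*b*l^4 - 48*b*l^3 + 96*b*l^2 + 180*b*l - 4*l^4 - 32*l^3 - 60*l^2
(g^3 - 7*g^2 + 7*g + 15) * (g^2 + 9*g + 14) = g^5 + 2*g^4 - 42*g^3 - 20*g^2 + 233*g + 210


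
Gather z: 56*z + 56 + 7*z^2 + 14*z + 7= 7*z^2 + 70*z + 63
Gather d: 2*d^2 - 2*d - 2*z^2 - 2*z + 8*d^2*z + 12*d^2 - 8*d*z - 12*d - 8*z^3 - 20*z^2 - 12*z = d^2*(8*z + 14) + d*(-8*z - 14) - 8*z^3 - 22*z^2 - 14*z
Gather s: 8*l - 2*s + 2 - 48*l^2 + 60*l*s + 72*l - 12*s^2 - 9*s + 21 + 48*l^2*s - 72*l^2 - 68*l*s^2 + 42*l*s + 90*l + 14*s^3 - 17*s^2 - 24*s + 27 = -120*l^2 + 170*l + 14*s^3 + s^2*(-68*l - 29) + s*(48*l^2 + 102*l - 35) + 50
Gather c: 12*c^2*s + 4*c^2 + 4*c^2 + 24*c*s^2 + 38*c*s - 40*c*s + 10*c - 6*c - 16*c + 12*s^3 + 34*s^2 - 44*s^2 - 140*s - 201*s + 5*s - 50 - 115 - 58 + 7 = c^2*(12*s + 8) + c*(24*s^2 - 2*s - 12) + 12*s^3 - 10*s^2 - 336*s - 216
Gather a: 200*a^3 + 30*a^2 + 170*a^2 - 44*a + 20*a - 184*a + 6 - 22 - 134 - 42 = 200*a^3 + 200*a^2 - 208*a - 192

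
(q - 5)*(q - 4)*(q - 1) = q^3 - 10*q^2 + 29*q - 20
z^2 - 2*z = z*(z - 2)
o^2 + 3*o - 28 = (o - 4)*(o + 7)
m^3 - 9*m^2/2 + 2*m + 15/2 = (m - 3)*(m - 5/2)*(m + 1)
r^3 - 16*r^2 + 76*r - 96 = (r - 8)*(r - 6)*(r - 2)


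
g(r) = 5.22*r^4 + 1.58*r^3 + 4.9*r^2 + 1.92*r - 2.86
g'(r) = 20.88*r^3 + 4.74*r^2 + 9.8*r + 1.92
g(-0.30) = -3.00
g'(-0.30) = -1.16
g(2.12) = 143.73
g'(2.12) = 242.95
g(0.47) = -0.46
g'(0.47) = 9.74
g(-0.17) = -3.05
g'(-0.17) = 0.29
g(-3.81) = 1073.51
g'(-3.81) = -1121.41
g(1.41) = 34.65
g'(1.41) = 83.69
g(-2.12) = 105.48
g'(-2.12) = -196.50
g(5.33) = 4598.70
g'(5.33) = 3350.45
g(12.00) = 111697.94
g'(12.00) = 36882.72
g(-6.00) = 6585.86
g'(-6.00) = -4396.32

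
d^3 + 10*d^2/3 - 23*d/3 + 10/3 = (d - 1)*(d - 2/3)*(d + 5)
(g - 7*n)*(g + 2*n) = g^2 - 5*g*n - 14*n^2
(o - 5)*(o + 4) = o^2 - o - 20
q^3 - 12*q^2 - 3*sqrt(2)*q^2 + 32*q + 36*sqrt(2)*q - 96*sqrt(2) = (q - 8)*(q - 4)*(q - 3*sqrt(2))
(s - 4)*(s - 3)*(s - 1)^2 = s^4 - 9*s^3 + 27*s^2 - 31*s + 12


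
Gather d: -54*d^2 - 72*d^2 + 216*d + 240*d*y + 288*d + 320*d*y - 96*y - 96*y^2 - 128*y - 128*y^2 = -126*d^2 + d*(560*y + 504) - 224*y^2 - 224*y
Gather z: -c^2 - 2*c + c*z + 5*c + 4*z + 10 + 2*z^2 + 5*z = -c^2 + 3*c + 2*z^2 + z*(c + 9) + 10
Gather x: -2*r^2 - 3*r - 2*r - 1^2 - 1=-2*r^2 - 5*r - 2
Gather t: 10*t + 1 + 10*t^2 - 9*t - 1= 10*t^2 + t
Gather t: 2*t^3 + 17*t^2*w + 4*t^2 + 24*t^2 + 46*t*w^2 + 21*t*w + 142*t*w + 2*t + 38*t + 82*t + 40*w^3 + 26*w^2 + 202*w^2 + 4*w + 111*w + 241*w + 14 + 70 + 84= 2*t^3 + t^2*(17*w + 28) + t*(46*w^2 + 163*w + 122) + 40*w^3 + 228*w^2 + 356*w + 168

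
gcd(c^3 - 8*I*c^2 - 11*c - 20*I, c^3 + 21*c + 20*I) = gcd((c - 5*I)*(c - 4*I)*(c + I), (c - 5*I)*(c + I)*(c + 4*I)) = c^2 - 4*I*c + 5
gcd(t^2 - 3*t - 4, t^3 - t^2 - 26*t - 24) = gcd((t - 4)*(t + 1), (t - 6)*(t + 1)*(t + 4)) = t + 1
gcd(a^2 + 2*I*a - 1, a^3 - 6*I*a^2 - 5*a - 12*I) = a + I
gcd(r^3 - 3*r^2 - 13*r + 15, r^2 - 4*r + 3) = r - 1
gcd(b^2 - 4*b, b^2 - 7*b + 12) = b - 4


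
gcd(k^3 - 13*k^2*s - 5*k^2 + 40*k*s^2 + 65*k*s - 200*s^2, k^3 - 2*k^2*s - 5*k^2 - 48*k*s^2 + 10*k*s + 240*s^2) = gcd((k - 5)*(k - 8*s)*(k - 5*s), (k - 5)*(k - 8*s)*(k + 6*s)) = -k^2 + 8*k*s + 5*k - 40*s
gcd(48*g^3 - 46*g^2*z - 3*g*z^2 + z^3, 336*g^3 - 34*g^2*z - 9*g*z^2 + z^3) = -48*g^2 - 2*g*z + z^2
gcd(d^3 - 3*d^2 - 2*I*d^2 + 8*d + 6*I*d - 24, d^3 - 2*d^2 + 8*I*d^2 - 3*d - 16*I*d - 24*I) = d - 3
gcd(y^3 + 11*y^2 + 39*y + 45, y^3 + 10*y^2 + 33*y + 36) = y^2 + 6*y + 9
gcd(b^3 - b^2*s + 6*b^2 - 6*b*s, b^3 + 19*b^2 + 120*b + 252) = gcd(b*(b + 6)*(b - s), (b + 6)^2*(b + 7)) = b + 6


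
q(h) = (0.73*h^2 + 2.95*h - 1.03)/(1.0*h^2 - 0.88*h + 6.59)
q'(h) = (0.88 - 2.0*h)*(0.73*h^2 + 2.95*h - 1.03)/(1.0*h^2 - 0.88*h + 6.59)^2 + (1.46*h + 2.95)/(1.0*h^2 - 0.88*h + 6.59)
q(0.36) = 0.02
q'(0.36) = 0.54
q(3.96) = 1.18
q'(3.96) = 0.02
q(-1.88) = -0.34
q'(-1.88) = -0.12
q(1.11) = 0.46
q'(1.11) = 0.58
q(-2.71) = -0.22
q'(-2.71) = -0.15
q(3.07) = 1.12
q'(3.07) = 0.12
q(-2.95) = -0.19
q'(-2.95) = -0.15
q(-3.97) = -0.05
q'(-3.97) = -0.13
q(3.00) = 1.11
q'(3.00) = 0.13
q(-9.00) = 0.33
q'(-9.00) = -0.04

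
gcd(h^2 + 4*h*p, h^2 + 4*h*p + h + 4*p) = h + 4*p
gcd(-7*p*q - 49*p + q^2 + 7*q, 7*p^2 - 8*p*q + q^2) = 7*p - q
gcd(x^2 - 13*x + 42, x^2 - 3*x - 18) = x - 6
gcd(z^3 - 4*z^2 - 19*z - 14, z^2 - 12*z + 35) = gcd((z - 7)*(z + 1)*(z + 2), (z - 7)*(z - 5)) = z - 7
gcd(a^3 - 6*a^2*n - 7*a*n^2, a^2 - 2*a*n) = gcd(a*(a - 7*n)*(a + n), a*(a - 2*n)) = a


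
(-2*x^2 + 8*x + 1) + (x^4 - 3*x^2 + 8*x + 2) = x^4 - 5*x^2 + 16*x + 3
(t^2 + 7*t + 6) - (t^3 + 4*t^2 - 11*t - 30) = -t^3 - 3*t^2 + 18*t + 36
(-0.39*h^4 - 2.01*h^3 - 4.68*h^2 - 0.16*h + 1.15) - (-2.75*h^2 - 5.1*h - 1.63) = -0.39*h^4 - 2.01*h^3 - 1.93*h^2 + 4.94*h + 2.78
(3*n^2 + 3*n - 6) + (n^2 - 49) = 4*n^2 + 3*n - 55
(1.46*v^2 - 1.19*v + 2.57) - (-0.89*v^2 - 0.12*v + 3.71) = 2.35*v^2 - 1.07*v - 1.14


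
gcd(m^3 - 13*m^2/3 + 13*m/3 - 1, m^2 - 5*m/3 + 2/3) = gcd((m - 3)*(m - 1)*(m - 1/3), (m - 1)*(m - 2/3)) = m - 1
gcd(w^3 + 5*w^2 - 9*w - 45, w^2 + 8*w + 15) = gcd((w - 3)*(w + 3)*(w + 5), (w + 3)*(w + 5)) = w^2 + 8*w + 15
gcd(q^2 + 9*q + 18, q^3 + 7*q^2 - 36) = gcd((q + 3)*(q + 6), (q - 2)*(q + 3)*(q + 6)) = q^2 + 9*q + 18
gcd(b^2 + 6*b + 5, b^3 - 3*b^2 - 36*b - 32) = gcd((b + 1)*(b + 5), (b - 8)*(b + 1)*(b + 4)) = b + 1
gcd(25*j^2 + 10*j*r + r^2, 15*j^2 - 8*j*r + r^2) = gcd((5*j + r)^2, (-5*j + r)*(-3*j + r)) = 1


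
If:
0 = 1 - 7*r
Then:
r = 1/7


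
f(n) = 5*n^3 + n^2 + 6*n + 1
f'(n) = 15*n^2 + 2*n + 6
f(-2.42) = -78.53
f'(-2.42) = 89.01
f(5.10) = 720.86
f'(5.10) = 406.35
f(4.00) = 361.00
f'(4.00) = 254.00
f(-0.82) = -6.00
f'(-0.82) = 14.45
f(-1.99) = -46.38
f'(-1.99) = 61.42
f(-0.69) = -4.31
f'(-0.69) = 11.76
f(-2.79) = -116.54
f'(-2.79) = 117.18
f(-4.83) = -568.04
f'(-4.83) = 346.27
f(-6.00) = -1079.00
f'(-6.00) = 534.00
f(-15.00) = -16739.00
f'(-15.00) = 3351.00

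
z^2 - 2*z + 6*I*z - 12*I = (z - 2)*(z + 6*I)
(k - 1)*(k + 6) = k^2 + 5*k - 6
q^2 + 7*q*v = q*(q + 7*v)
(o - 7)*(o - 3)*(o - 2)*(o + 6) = o^4 - 6*o^3 - 31*o^2 + 204*o - 252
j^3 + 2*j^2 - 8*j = j*(j - 2)*(j + 4)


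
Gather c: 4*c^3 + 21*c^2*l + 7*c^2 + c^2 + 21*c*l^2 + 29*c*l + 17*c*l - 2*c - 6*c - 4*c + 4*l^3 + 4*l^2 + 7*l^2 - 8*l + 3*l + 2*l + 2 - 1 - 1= 4*c^3 + c^2*(21*l + 8) + c*(21*l^2 + 46*l - 12) + 4*l^3 + 11*l^2 - 3*l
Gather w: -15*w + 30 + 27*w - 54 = 12*w - 24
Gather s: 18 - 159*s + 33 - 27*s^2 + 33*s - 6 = -27*s^2 - 126*s + 45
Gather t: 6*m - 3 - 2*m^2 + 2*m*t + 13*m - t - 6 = -2*m^2 + 19*m + t*(2*m - 1) - 9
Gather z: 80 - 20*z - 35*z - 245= -55*z - 165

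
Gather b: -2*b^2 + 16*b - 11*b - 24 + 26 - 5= -2*b^2 + 5*b - 3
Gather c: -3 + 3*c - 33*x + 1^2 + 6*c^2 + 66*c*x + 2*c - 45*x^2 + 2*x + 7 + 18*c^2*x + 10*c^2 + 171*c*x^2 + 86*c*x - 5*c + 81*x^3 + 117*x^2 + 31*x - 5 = c^2*(18*x + 16) + c*(171*x^2 + 152*x) + 81*x^3 + 72*x^2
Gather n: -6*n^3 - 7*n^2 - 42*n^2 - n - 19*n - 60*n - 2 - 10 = -6*n^3 - 49*n^2 - 80*n - 12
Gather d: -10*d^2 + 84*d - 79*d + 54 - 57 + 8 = -10*d^2 + 5*d + 5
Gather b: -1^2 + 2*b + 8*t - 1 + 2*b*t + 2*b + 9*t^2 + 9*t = b*(2*t + 4) + 9*t^2 + 17*t - 2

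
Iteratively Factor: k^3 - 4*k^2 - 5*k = (k + 1)*(k^2 - 5*k) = (k - 5)*(k + 1)*(k)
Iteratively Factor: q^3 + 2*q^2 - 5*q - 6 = (q + 3)*(q^2 - q - 2) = (q - 2)*(q + 3)*(q + 1)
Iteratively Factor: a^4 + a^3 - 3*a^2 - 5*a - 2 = (a + 1)*(a^3 - 3*a - 2) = (a + 1)^2*(a^2 - a - 2) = (a - 2)*(a + 1)^2*(a + 1)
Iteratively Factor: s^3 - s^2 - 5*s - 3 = (s - 3)*(s^2 + 2*s + 1) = (s - 3)*(s + 1)*(s + 1)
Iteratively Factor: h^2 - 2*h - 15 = (h + 3)*(h - 5)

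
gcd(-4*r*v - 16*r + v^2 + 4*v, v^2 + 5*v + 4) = v + 4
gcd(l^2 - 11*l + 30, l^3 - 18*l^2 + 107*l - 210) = l^2 - 11*l + 30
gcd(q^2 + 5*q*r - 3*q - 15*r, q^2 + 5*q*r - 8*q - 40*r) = q + 5*r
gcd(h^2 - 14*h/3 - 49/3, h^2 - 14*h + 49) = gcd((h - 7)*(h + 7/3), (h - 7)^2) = h - 7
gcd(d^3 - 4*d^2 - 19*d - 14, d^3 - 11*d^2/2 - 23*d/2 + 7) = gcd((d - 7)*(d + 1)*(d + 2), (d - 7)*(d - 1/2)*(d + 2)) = d^2 - 5*d - 14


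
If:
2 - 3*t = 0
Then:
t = 2/3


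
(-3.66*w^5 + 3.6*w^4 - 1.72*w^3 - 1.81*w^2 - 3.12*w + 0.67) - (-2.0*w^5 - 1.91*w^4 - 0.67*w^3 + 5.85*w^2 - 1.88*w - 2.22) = -1.66*w^5 + 5.51*w^4 - 1.05*w^3 - 7.66*w^2 - 1.24*w + 2.89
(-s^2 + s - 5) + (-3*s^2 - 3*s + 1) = -4*s^2 - 2*s - 4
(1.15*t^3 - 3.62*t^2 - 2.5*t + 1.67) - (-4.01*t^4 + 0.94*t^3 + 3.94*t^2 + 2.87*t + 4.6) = 4.01*t^4 + 0.21*t^3 - 7.56*t^2 - 5.37*t - 2.93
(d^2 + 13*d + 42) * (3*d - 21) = 3*d^3 + 18*d^2 - 147*d - 882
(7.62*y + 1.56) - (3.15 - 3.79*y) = 11.41*y - 1.59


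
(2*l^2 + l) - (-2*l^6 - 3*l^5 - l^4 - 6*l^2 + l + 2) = 2*l^6 + 3*l^5 + l^4 + 8*l^2 - 2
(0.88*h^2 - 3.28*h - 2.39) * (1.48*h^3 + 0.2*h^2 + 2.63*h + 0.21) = 1.3024*h^5 - 4.6784*h^4 - 1.8788*h^3 - 8.9196*h^2 - 6.9745*h - 0.5019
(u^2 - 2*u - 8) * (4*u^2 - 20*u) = 4*u^4 - 28*u^3 + 8*u^2 + 160*u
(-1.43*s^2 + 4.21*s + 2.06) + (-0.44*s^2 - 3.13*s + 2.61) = -1.87*s^2 + 1.08*s + 4.67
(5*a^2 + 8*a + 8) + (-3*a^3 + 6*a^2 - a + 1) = -3*a^3 + 11*a^2 + 7*a + 9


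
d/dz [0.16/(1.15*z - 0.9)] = -0.184/(1.15*z - 0.9)^2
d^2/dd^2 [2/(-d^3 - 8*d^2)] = 4*((d + 8)*(3*d + 8) - (3*d + 16)^2)/(d^4*(d + 8)^3)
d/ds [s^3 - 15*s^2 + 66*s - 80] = 3*s^2 - 30*s + 66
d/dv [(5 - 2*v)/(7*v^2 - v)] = (14*v^2 - 70*v + 5)/(v^2*(49*v^2 - 14*v + 1))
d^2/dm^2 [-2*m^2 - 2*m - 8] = -4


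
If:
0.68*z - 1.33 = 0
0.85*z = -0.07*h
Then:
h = -23.75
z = 1.96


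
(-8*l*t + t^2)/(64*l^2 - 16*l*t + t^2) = t/(-8*l + t)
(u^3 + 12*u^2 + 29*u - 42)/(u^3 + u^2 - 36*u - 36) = (u^2 + 6*u - 7)/(u^2 - 5*u - 6)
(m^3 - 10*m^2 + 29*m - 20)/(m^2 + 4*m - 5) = (m^2 - 9*m + 20)/(m + 5)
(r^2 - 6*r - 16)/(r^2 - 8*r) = (r + 2)/r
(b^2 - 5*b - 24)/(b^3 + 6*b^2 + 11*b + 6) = (b - 8)/(b^2 + 3*b + 2)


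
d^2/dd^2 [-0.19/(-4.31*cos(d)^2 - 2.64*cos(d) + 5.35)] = (-14.117836*(1 - cos(d)^2)^2 - 6.485688*cos(d)^3 - 25.907602*cos(d)^2 + 10.287816*cos(d) + 25.528514)/(4.31*cos(d)^2 + 2.64*cos(d) - 5.35)^3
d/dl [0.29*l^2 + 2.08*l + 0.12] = 0.58*l + 2.08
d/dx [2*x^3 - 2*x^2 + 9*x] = 6*x^2 - 4*x + 9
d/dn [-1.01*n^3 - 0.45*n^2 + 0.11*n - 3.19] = -3.03*n^2 - 0.9*n + 0.11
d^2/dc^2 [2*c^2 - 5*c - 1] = 4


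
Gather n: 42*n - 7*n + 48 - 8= 35*n + 40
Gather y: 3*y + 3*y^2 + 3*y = 3*y^2 + 6*y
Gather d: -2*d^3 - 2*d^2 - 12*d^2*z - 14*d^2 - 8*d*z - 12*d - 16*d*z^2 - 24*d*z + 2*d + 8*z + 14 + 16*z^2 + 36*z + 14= -2*d^3 + d^2*(-12*z - 16) + d*(-16*z^2 - 32*z - 10) + 16*z^2 + 44*z + 28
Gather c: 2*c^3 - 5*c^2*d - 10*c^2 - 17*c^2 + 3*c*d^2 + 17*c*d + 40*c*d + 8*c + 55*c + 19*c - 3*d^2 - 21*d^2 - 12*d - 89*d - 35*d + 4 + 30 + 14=2*c^3 + c^2*(-5*d - 27) + c*(3*d^2 + 57*d + 82) - 24*d^2 - 136*d + 48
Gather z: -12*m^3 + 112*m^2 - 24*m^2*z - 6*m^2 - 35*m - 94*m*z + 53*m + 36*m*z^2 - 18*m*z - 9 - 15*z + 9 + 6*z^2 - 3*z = -12*m^3 + 106*m^2 + 18*m + z^2*(36*m + 6) + z*(-24*m^2 - 112*m - 18)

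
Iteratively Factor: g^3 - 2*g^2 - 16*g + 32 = (g + 4)*(g^2 - 6*g + 8) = (g - 4)*(g + 4)*(g - 2)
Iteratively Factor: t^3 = (t)*(t^2) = t^2*(t)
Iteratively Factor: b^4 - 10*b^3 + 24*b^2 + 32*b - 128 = (b - 4)*(b^3 - 6*b^2 + 32) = (b - 4)^2*(b^2 - 2*b - 8) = (b - 4)^3*(b + 2)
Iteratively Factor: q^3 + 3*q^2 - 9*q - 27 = (q + 3)*(q^2 - 9) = (q + 3)^2*(q - 3)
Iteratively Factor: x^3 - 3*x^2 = (x - 3)*(x^2) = x*(x - 3)*(x)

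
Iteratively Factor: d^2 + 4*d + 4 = (d + 2)*(d + 2)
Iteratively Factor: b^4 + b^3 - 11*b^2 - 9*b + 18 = (b + 3)*(b^3 - 2*b^2 - 5*b + 6) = (b + 2)*(b + 3)*(b^2 - 4*b + 3) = (b - 1)*(b + 2)*(b + 3)*(b - 3)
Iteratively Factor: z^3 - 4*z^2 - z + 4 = (z - 1)*(z^2 - 3*z - 4) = (z - 1)*(z + 1)*(z - 4)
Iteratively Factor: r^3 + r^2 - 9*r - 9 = (r - 3)*(r^2 + 4*r + 3) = (r - 3)*(r + 1)*(r + 3)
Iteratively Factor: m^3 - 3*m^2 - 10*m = (m - 5)*(m^2 + 2*m) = (m - 5)*(m + 2)*(m)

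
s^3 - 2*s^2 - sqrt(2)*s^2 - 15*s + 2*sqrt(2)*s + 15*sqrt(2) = (s - 5)*(s + 3)*(s - sqrt(2))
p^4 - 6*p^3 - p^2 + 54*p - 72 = (p - 4)*(p - 3)*(p - 2)*(p + 3)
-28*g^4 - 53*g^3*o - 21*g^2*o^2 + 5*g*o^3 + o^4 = (-4*g + o)*(g + o)^2*(7*g + o)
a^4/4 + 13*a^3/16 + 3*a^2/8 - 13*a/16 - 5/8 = (a/4 + 1/2)*(a - 1)*(a + 1)*(a + 5/4)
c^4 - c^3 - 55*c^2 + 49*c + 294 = (c - 7)*(c - 3)*(c + 2)*(c + 7)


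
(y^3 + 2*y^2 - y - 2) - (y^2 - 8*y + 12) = y^3 + y^2 + 7*y - 14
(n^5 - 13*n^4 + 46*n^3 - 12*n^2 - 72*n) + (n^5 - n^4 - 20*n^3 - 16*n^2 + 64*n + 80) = 2*n^5 - 14*n^4 + 26*n^3 - 28*n^2 - 8*n + 80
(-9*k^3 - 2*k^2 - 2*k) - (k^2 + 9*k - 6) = -9*k^3 - 3*k^2 - 11*k + 6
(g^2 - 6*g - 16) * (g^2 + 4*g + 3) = g^4 - 2*g^3 - 37*g^2 - 82*g - 48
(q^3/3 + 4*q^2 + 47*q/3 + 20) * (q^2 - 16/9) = q^5/3 + 4*q^4 + 407*q^3/27 + 116*q^2/9 - 752*q/27 - 320/9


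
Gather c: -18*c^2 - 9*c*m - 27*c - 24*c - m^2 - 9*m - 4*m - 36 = -18*c^2 + c*(-9*m - 51) - m^2 - 13*m - 36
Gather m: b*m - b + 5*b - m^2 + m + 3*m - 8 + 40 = 4*b - m^2 + m*(b + 4) + 32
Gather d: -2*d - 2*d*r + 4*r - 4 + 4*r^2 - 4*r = d*(-2*r - 2) + 4*r^2 - 4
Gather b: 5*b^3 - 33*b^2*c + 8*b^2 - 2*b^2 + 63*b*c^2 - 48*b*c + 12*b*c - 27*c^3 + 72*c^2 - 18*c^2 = 5*b^3 + b^2*(6 - 33*c) + b*(63*c^2 - 36*c) - 27*c^3 + 54*c^2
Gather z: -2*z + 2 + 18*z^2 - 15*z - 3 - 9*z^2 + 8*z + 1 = 9*z^2 - 9*z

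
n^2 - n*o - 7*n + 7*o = (n - 7)*(n - o)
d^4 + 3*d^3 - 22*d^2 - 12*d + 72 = (d - 3)*(d - 2)*(d + 2)*(d + 6)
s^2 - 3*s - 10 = (s - 5)*(s + 2)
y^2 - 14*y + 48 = (y - 8)*(y - 6)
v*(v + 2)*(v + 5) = v^3 + 7*v^2 + 10*v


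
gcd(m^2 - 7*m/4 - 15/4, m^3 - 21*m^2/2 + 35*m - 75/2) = m - 3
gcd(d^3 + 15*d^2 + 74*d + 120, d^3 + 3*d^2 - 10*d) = d + 5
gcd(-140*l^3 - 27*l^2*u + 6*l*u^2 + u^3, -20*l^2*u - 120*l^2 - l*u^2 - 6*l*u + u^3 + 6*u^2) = -20*l^2 - l*u + u^2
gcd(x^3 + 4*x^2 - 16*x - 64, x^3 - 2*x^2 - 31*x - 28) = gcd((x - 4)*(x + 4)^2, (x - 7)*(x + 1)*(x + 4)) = x + 4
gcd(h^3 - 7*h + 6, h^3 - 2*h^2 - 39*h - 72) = h + 3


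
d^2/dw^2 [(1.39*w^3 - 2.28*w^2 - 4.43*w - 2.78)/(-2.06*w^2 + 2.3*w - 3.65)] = (65.400196*w^3 + 37.937628*w^2 - 389.99451*w + 122.73706)/(8.741816*w^6 - 29.28084*w^5 + 79.15962*w^4 - 115.9292*w^3 + 140.25855*w^2 - 91.92525*w + 48.627125)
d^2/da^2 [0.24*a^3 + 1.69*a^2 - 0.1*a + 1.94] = 1.44*a + 3.38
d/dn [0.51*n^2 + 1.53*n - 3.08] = 1.02*n + 1.53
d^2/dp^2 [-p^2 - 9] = -2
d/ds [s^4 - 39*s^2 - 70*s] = 4*s^3 - 78*s - 70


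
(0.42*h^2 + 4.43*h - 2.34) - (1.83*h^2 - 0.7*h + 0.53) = -1.41*h^2 + 5.13*h - 2.87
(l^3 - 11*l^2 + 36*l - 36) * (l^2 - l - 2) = l^5 - 12*l^4 + 45*l^3 - 50*l^2 - 36*l + 72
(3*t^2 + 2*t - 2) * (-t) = -3*t^3 - 2*t^2 + 2*t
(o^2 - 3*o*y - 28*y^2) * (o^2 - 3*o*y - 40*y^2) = o^4 - 6*o^3*y - 59*o^2*y^2 + 204*o*y^3 + 1120*y^4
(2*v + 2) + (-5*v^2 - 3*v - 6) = -5*v^2 - v - 4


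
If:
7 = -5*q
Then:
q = -7/5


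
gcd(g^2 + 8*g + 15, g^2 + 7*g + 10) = g + 5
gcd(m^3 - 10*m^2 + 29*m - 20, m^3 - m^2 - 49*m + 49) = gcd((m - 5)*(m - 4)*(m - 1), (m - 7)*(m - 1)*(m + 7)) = m - 1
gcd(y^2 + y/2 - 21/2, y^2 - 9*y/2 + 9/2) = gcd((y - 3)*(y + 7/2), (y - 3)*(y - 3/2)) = y - 3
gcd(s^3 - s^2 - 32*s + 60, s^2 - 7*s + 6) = 1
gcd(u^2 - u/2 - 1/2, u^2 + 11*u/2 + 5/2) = u + 1/2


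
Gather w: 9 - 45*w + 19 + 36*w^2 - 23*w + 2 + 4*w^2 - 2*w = 40*w^2 - 70*w + 30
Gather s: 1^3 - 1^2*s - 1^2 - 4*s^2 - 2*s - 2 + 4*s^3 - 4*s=4*s^3 - 4*s^2 - 7*s - 2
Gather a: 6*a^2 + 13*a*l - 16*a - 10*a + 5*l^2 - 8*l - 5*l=6*a^2 + a*(13*l - 26) + 5*l^2 - 13*l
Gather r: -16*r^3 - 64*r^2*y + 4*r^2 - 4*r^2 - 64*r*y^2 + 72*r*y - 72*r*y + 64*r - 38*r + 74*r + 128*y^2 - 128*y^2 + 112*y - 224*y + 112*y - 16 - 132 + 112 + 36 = -16*r^3 - 64*r^2*y + r*(100 - 64*y^2)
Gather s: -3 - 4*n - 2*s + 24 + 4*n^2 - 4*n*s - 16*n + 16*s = 4*n^2 - 20*n + s*(14 - 4*n) + 21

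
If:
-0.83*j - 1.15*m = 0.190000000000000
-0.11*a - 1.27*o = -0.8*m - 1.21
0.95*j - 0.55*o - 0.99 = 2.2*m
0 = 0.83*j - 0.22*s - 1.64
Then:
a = -15.511957712272*s - 92.6843962266601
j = 0.265060240963855*s + 1.97590361445783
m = -0.191304347826087*s - 1.59130434782609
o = 1.22304871660555*s + 7.97814181627697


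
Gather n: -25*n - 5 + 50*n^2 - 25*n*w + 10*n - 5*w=50*n^2 + n*(-25*w - 15) - 5*w - 5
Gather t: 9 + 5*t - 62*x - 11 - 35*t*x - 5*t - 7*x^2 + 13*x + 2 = -35*t*x - 7*x^2 - 49*x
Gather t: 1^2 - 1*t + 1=2 - t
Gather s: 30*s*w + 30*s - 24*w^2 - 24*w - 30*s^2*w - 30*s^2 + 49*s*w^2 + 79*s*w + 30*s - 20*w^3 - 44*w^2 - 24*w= s^2*(-30*w - 30) + s*(49*w^2 + 109*w + 60) - 20*w^3 - 68*w^2 - 48*w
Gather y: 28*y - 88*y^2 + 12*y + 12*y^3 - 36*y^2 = 12*y^3 - 124*y^2 + 40*y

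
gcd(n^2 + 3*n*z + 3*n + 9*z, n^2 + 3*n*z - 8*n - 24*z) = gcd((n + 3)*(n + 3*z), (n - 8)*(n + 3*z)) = n + 3*z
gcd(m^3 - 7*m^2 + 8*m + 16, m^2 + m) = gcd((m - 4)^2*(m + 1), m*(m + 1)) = m + 1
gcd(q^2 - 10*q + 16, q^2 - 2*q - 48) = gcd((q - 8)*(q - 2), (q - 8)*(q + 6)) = q - 8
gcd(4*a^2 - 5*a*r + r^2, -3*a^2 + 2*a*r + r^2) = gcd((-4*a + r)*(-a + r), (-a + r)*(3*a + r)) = -a + r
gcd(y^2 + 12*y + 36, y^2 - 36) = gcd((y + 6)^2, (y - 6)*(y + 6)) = y + 6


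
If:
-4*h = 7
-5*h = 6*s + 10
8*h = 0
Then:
No Solution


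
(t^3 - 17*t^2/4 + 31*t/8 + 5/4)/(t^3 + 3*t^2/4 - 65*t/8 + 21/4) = (8*t^2 - 18*t - 5)/(8*t^2 + 22*t - 21)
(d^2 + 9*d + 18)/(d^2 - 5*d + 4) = (d^2 + 9*d + 18)/(d^2 - 5*d + 4)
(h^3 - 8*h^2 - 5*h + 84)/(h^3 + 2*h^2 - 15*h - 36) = (h - 7)/(h + 3)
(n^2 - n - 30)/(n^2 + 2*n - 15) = (n - 6)/(n - 3)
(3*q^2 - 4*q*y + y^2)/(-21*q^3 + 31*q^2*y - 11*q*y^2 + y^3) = 1/(-7*q + y)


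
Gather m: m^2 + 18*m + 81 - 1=m^2 + 18*m + 80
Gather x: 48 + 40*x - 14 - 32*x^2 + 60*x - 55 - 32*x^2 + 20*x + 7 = -64*x^2 + 120*x - 14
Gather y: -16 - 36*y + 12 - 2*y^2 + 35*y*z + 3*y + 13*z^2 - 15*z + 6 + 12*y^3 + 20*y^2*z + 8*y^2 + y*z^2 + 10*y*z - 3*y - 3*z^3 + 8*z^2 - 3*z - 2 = 12*y^3 + y^2*(20*z + 6) + y*(z^2 + 45*z - 36) - 3*z^3 + 21*z^2 - 18*z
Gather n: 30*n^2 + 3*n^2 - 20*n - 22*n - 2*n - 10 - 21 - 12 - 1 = 33*n^2 - 44*n - 44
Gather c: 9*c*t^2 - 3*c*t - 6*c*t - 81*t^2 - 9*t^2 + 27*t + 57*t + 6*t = c*(9*t^2 - 9*t) - 90*t^2 + 90*t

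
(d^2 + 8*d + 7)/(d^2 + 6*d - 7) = (d + 1)/(d - 1)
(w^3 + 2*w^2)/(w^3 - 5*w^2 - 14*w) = w/(w - 7)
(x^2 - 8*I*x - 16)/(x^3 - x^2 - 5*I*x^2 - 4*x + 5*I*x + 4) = (x - 4*I)/(x^2 - x*(1 + I) + I)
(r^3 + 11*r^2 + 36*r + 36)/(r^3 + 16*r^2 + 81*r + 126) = (r + 2)/(r + 7)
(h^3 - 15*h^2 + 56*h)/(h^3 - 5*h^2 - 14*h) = (h - 8)/(h + 2)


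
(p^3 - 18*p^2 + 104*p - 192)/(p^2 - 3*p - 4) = (p^2 - 14*p + 48)/(p + 1)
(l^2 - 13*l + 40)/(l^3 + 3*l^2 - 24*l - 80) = (l - 8)/(l^2 + 8*l + 16)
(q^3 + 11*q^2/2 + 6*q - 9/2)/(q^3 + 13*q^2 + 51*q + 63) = (q - 1/2)/(q + 7)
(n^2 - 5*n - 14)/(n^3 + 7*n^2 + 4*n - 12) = (n - 7)/(n^2 + 5*n - 6)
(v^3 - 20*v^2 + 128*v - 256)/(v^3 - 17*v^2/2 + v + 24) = 2*(v^2 - 12*v + 32)/(2*v^2 - v - 6)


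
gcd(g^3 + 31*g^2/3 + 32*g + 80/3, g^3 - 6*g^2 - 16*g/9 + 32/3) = g + 4/3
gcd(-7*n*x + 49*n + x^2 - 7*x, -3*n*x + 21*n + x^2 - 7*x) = x - 7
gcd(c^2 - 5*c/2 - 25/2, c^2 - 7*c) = 1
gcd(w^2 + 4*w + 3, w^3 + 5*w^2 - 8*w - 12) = w + 1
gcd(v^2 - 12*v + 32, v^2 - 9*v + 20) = v - 4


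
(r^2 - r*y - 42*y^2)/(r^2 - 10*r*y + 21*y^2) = (-r - 6*y)/(-r + 3*y)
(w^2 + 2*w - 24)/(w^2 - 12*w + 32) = (w + 6)/(w - 8)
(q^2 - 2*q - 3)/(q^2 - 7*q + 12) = (q + 1)/(q - 4)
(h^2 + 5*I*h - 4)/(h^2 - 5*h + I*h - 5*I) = (h + 4*I)/(h - 5)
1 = 1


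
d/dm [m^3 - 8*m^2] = m*(3*m - 16)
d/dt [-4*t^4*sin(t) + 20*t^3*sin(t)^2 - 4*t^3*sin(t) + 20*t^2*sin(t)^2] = 4*t*(-t^3*cos(t) - 4*t^2*sin(t) + 5*t^2*sin(2*t) - t^2*cos(t) + 15*t*sin(t)^2 - 3*t*sin(t) + 5*t*sin(2*t) + 10*sin(t)^2)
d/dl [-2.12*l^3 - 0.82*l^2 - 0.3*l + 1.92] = -6.36*l^2 - 1.64*l - 0.3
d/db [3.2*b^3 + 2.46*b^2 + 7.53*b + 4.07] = 9.6*b^2 + 4.92*b + 7.53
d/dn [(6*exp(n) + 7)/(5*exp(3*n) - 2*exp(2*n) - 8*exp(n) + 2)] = (-60*exp(3*n) - 93*exp(2*n) + 28*exp(n) + 68)*exp(n)/(25*exp(6*n) - 20*exp(5*n) - 76*exp(4*n) + 52*exp(3*n) + 56*exp(2*n) - 32*exp(n) + 4)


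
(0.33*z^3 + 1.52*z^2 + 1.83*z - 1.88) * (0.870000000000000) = 0.2871*z^3 + 1.3224*z^2 + 1.5921*z - 1.6356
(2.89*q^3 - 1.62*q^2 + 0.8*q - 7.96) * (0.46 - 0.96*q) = -2.7744*q^4 + 2.8846*q^3 - 1.5132*q^2 + 8.0096*q - 3.6616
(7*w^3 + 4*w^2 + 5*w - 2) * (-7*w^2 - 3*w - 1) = -49*w^5 - 49*w^4 - 54*w^3 - 5*w^2 + w + 2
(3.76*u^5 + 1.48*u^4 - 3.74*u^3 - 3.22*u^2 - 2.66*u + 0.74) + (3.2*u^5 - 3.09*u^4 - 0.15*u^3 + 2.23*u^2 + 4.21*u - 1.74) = 6.96*u^5 - 1.61*u^4 - 3.89*u^3 - 0.99*u^2 + 1.55*u - 1.0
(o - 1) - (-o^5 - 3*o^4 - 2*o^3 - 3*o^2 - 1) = o^5 + 3*o^4 + 2*o^3 + 3*o^2 + o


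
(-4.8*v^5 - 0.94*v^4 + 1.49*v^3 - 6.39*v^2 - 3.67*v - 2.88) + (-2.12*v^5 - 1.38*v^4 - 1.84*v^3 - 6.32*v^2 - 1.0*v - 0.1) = -6.92*v^5 - 2.32*v^4 - 0.35*v^3 - 12.71*v^2 - 4.67*v - 2.98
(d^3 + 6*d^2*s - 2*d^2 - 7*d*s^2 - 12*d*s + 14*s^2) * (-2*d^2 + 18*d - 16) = -2*d^5 - 12*d^4*s + 22*d^4 + 14*d^3*s^2 + 132*d^3*s - 52*d^3 - 154*d^2*s^2 - 312*d^2*s + 32*d^2 + 364*d*s^2 + 192*d*s - 224*s^2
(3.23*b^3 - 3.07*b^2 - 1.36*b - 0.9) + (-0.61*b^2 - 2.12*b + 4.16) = 3.23*b^3 - 3.68*b^2 - 3.48*b + 3.26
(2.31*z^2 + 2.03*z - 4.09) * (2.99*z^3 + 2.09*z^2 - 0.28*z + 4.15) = 6.9069*z^5 + 10.8976*z^4 - 8.6332*z^3 + 0.470000000000001*z^2 + 9.5697*z - 16.9735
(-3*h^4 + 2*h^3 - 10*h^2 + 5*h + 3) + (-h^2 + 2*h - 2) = -3*h^4 + 2*h^3 - 11*h^2 + 7*h + 1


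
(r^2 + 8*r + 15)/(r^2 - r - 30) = (r + 3)/(r - 6)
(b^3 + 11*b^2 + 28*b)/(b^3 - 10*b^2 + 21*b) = (b^2 + 11*b + 28)/(b^2 - 10*b + 21)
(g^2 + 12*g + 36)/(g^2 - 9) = (g^2 + 12*g + 36)/(g^2 - 9)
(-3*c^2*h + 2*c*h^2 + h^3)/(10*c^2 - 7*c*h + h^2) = h*(-3*c^2 + 2*c*h + h^2)/(10*c^2 - 7*c*h + h^2)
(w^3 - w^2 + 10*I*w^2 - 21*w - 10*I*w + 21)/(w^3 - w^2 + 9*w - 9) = (w + 7*I)/(w - 3*I)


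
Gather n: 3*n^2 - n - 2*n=3*n^2 - 3*n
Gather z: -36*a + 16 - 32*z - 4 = -36*a - 32*z + 12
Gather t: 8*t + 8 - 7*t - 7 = t + 1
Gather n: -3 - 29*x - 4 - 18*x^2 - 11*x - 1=-18*x^2 - 40*x - 8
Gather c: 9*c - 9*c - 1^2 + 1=0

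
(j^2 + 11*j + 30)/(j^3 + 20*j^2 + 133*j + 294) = (j + 5)/(j^2 + 14*j + 49)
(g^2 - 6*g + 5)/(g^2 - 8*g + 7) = (g - 5)/(g - 7)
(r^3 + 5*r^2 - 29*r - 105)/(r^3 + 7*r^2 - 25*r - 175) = (r + 3)/(r + 5)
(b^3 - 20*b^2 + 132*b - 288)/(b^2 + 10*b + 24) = (b^3 - 20*b^2 + 132*b - 288)/(b^2 + 10*b + 24)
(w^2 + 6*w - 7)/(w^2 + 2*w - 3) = (w + 7)/(w + 3)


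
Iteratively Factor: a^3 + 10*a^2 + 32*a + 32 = (a + 2)*(a^2 + 8*a + 16) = (a + 2)*(a + 4)*(a + 4)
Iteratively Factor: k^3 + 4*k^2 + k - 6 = (k - 1)*(k^2 + 5*k + 6) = (k - 1)*(k + 3)*(k + 2)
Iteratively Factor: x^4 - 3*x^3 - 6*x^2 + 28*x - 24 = (x - 2)*(x^3 - x^2 - 8*x + 12) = (x - 2)^2*(x^2 + x - 6) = (x - 2)^2*(x + 3)*(x - 2)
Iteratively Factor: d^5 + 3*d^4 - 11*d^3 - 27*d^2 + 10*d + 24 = (d + 1)*(d^4 + 2*d^3 - 13*d^2 - 14*d + 24) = (d + 1)*(d + 4)*(d^3 - 2*d^2 - 5*d + 6) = (d - 1)*(d + 1)*(d + 4)*(d^2 - d - 6) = (d - 3)*(d - 1)*(d + 1)*(d + 4)*(d + 2)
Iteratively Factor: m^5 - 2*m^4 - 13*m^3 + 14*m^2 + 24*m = (m)*(m^4 - 2*m^3 - 13*m^2 + 14*m + 24) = m*(m + 1)*(m^3 - 3*m^2 - 10*m + 24) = m*(m + 1)*(m + 3)*(m^2 - 6*m + 8) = m*(m - 4)*(m + 1)*(m + 3)*(m - 2)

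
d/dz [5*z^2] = 10*z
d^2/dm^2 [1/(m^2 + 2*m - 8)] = 2*(-m^2 - 2*m + 4*(m + 1)^2 + 8)/(m^2 + 2*m - 8)^3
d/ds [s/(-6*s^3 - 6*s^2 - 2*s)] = 3*(2*s + 1)/(2*(3*s^2 + 3*s + 1)^2)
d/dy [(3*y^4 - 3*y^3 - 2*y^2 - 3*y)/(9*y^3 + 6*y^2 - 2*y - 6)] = (27*y^6 + 36*y^5 - 18*y^4 - 6*y^3 + 76*y^2 + 24*y + 18)/(81*y^6 + 108*y^5 - 132*y^3 - 68*y^2 + 24*y + 36)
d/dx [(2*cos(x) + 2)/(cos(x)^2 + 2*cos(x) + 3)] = 2*(-sin(x)^2 + 2*cos(x))*sin(x)/(cos(x)^2 + 2*cos(x) + 3)^2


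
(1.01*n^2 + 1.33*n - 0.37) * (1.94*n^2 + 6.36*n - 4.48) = 1.9594*n^4 + 9.0038*n^3 + 3.2162*n^2 - 8.3116*n + 1.6576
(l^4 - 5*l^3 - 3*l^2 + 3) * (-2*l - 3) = -2*l^5 + 7*l^4 + 21*l^3 + 9*l^2 - 6*l - 9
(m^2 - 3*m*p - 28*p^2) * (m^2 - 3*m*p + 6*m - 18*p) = m^4 - 6*m^3*p + 6*m^3 - 19*m^2*p^2 - 36*m^2*p + 84*m*p^3 - 114*m*p^2 + 504*p^3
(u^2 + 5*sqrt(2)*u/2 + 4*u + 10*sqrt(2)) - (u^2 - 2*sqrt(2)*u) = 4*u + 9*sqrt(2)*u/2 + 10*sqrt(2)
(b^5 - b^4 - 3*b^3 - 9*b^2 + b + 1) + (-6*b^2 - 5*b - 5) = b^5 - b^4 - 3*b^3 - 15*b^2 - 4*b - 4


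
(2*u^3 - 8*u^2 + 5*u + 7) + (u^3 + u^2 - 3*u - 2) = 3*u^3 - 7*u^2 + 2*u + 5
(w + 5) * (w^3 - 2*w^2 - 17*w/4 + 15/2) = w^4 + 3*w^3 - 57*w^2/4 - 55*w/4 + 75/2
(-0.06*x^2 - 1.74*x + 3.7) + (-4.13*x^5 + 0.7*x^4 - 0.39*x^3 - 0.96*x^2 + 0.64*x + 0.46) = -4.13*x^5 + 0.7*x^4 - 0.39*x^3 - 1.02*x^2 - 1.1*x + 4.16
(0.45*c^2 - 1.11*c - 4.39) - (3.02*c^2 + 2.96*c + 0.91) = -2.57*c^2 - 4.07*c - 5.3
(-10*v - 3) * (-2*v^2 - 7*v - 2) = 20*v^3 + 76*v^2 + 41*v + 6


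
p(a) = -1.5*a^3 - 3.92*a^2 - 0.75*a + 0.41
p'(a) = -4.5*a^2 - 7.84*a - 0.75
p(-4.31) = 50.92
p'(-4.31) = -50.55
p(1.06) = -6.58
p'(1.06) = -14.12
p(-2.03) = -1.67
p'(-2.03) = -3.38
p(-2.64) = 2.67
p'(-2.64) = -11.42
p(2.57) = -52.87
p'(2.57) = -50.62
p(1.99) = -28.43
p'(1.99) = -34.17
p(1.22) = -9.06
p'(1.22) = -17.01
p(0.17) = 0.16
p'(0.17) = -2.21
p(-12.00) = 2036.93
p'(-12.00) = -554.67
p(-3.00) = 7.88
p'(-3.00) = -17.73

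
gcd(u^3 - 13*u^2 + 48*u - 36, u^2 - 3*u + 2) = u - 1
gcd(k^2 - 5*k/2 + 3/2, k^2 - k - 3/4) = k - 3/2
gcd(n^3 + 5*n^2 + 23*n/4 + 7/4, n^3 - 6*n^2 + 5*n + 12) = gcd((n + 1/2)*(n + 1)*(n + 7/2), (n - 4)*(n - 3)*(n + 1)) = n + 1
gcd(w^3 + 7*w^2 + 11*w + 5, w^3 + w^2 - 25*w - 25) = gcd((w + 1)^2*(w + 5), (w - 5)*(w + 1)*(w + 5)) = w^2 + 6*w + 5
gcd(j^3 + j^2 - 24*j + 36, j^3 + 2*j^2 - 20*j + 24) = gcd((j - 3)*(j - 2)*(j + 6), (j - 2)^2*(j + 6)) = j^2 + 4*j - 12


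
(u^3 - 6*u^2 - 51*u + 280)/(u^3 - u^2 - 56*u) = (u - 5)/u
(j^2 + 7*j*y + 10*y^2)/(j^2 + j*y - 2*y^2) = (-j - 5*y)/(-j + y)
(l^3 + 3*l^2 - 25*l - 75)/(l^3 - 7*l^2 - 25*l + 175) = (l + 3)/(l - 7)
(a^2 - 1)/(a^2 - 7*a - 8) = (a - 1)/(a - 8)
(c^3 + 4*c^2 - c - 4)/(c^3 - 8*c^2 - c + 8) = (c + 4)/(c - 8)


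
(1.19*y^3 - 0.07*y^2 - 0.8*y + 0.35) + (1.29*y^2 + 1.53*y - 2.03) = 1.19*y^3 + 1.22*y^2 + 0.73*y - 1.68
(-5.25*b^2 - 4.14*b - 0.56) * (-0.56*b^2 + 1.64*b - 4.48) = 2.94*b^4 - 6.2916*b^3 + 17.044*b^2 + 17.6288*b + 2.5088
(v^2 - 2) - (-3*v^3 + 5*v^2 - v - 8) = 3*v^3 - 4*v^2 + v + 6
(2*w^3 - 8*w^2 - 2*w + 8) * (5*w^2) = 10*w^5 - 40*w^4 - 10*w^3 + 40*w^2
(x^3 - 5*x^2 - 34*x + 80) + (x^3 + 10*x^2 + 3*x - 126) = 2*x^3 + 5*x^2 - 31*x - 46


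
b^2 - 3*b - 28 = (b - 7)*(b + 4)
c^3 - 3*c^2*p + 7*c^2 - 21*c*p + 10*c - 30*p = (c + 2)*(c + 5)*(c - 3*p)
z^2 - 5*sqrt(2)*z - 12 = (z - 6*sqrt(2))*(z + sqrt(2))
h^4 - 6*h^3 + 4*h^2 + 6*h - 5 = (h - 5)*(h - 1)^2*(h + 1)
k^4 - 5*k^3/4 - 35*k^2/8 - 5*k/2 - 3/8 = (k - 3)*(k + 1/4)*(k + 1/2)*(k + 1)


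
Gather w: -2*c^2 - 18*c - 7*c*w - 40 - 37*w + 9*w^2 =-2*c^2 - 18*c + 9*w^2 + w*(-7*c - 37) - 40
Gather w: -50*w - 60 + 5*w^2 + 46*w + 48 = 5*w^2 - 4*w - 12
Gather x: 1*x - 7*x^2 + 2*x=-7*x^2 + 3*x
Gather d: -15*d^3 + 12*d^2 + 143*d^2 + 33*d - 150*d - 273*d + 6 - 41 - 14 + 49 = -15*d^3 + 155*d^2 - 390*d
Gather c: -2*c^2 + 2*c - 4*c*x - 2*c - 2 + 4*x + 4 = -2*c^2 - 4*c*x + 4*x + 2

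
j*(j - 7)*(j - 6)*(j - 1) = j^4 - 14*j^3 + 55*j^2 - 42*j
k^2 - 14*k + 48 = (k - 8)*(k - 6)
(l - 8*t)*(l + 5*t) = l^2 - 3*l*t - 40*t^2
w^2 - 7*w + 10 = (w - 5)*(w - 2)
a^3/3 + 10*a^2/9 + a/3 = a*(a/3 + 1)*(a + 1/3)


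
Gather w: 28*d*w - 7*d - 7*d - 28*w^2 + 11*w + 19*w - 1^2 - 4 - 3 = -14*d - 28*w^2 + w*(28*d + 30) - 8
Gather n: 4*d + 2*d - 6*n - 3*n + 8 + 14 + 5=6*d - 9*n + 27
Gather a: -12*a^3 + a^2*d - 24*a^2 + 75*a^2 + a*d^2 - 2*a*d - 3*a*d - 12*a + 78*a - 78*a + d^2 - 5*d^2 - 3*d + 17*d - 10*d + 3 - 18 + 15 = -12*a^3 + a^2*(d + 51) + a*(d^2 - 5*d - 12) - 4*d^2 + 4*d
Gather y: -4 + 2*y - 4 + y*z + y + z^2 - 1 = y*(z + 3) + z^2 - 9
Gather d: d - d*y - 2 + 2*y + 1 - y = d*(1 - y) + y - 1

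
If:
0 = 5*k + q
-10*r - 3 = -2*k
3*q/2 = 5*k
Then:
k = 0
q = 0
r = -3/10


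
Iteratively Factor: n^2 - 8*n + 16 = (n - 4)*(n - 4)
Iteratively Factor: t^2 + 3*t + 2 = (t + 2)*(t + 1)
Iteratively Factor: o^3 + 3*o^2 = (o + 3)*(o^2) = o*(o + 3)*(o)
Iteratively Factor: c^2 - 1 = (c - 1)*(c + 1)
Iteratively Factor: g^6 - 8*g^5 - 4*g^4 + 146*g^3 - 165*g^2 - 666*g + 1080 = (g - 4)*(g^5 - 4*g^4 - 20*g^3 + 66*g^2 + 99*g - 270) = (g - 4)*(g - 3)*(g^4 - g^3 - 23*g^2 - 3*g + 90) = (g - 4)*(g - 3)*(g + 3)*(g^3 - 4*g^2 - 11*g + 30) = (g - 5)*(g - 4)*(g - 3)*(g + 3)*(g^2 + g - 6) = (g - 5)*(g - 4)*(g - 3)*(g - 2)*(g + 3)*(g + 3)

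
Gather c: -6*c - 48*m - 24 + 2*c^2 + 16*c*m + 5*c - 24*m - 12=2*c^2 + c*(16*m - 1) - 72*m - 36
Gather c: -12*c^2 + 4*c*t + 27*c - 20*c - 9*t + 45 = -12*c^2 + c*(4*t + 7) - 9*t + 45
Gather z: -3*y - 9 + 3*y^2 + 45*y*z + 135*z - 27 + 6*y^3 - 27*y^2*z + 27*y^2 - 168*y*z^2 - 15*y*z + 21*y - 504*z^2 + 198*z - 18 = 6*y^3 + 30*y^2 + 18*y + z^2*(-168*y - 504) + z*(-27*y^2 + 30*y + 333) - 54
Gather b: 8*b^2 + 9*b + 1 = 8*b^2 + 9*b + 1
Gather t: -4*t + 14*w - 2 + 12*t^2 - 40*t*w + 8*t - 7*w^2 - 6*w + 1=12*t^2 + t*(4 - 40*w) - 7*w^2 + 8*w - 1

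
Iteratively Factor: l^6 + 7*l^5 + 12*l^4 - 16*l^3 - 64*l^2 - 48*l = (l - 2)*(l^5 + 9*l^4 + 30*l^3 + 44*l^2 + 24*l) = (l - 2)*(l + 2)*(l^4 + 7*l^3 + 16*l^2 + 12*l) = (l - 2)*(l + 2)*(l + 3)*(l^3 + 4*l^2 + 4*l) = (l - 2)*(l + 2)^2*(l + 3)*(l^2 + 2*l) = (l - 2)*(l + 2)^3*(l + 3)*(l)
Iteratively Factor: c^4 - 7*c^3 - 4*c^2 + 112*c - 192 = (c - 4)*(c^3 - 3*c^2 - 16*c + 48) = (c - 4)^2*(c^2 + c - 12) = (c - 4)^2*(c + 4)*(c - 3)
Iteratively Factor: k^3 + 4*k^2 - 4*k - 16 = (k + 2)*(k^2 + 2*k - 8) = (k - 2)*(k + 2)*(k + 4)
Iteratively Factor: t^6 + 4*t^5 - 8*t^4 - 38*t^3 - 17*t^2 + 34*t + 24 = (t + 1)*(t^5 + 3*t^4 - 11*t^3 - 27*t^2 + 10*t + 24) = (t + 1)*(t + 2)*(t^4 + t^3 - 13*t^2 - t + 12) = (t + 1)^2*(t + 2)*(t^3 - 13*t + 12) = (t + 1)^2*(t + 2)*(t + 4)*(t^2 - 4*t + 3) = (t - 3)*(t + 1)^2*(t + 2)*(t + 4)*(t - 1)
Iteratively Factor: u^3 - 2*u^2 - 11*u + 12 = (u - 1)*(u^2 - u - 12) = (u - 4)*(u - 1)*(u + 3)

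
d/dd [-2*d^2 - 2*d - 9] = -4*d - 2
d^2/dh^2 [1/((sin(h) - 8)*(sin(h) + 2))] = (-4*sin(h)^4 + 18*sin(h)^3 - 94*sin(h)^2 + 60*sin(h) + 104)/((sin(h) - 8)^3*(sin(h) + 2)^3)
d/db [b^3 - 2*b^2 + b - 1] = 3*b^2 - 4*b + 1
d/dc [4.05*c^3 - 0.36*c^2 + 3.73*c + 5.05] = 12.15*c^2 - 0.72*c + 3.73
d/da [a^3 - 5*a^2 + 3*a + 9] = 3*a^2 - 10*a + 3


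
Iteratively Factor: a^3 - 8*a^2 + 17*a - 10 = (a - 5)*(a^2 - 3*a + 2) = (a - 5)*(a - 2)*(a - 1)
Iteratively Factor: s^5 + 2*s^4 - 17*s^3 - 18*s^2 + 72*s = (s - 3)*(s^4 + 5*s^3 - 2*s^2 - 24*s) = (s - 3)*(s + 3)*(s^3 + 2*s^2 - 8*s) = s*(s - 3)*(s + 3)*(s^2 + 2*s - 8) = s*(s - 3)*(s - 2)*(s + 3)*(s + 4)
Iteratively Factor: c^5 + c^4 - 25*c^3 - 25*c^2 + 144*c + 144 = (c - 4)*(c^4 + 5*c^3 - 5*c^2 - 45*c - 36) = (c - 4)*(c + 3)*(c^3 + 2*c^2 - 11*c - 12) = (c - 4)*(c + 1)*(c + 3)*(c^2 + c - 12) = (c - 4)*(c - 3)*(c + 1)*(c + 3)*(c + 4)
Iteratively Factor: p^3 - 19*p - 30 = (p + 2)*(p^2 - 2*p - 15) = (p + 2)*(p + 3)*(p - 5)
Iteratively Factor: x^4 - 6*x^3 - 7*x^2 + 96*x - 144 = (x - 3)*(x^3 - 3*x^2 - 16*x + 48) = (x - 3)*(x + 4)*(x^2 - 7*x + 12) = (x - 4)*(x - 3)*(x + 4)*(x - 3)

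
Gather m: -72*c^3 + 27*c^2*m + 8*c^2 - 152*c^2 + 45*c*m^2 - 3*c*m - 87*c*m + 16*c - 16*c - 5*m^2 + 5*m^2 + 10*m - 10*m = -72*c^3 - 144*c^2 + 45*c*m^2 + m*(27*c^2 - 90*c)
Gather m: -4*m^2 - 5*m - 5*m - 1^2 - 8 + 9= -4*m^2 - 10*m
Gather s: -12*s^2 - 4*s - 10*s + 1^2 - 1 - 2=-12*s^2 - 14*s - 2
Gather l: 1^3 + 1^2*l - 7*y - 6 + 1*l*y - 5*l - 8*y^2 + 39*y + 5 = l*(y - 4) - 8*y^2 + 32*y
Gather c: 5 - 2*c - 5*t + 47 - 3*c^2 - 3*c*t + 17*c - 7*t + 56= -3*c^2 + c*(15 - 3*t) - 12*t + 108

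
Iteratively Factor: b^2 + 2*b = (b)*(b + 2)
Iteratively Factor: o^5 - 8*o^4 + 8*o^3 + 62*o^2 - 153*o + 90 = (o + 3)*(o^4 - 11*o^3 + 41*o^2 - 61*o + 30) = (o - 2)*(o + 3)*(o^3 - 9*o^2 + 23*o - 15) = (o - 2)*(o - 1)*(o + 3)*(o^2 - 8*o + 15) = (o - 5)*(o - 2)*(o - 1)*(o + 3)*(o - 3)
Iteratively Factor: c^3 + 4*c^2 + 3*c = (c + 1)*(c^2 + 3*c) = (c + 1)*(c + 3)*(c)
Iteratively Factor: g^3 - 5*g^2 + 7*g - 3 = (g - 3)*(g^2 - 2*g + 1) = (g - 3)*(g - 1)*(g - 1)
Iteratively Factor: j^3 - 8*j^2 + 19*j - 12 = (j - 4)*(j^2 - 4*j + 3) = (j - 4)*(j - 1)*(j - 3)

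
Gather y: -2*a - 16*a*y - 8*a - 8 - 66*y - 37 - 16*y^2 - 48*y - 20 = -10*a - 16*y^2 + y*(-16*a - 114) - 65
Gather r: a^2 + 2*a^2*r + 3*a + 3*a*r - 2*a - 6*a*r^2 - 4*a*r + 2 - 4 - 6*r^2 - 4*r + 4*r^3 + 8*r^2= a^2 + a + 4*r^3 + r^2*(2 - 6*a) + r*(2*a^2 - a - 4) - 2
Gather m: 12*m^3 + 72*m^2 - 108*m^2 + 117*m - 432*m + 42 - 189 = 12*m^3 - 36*m^2 - 315*m - 147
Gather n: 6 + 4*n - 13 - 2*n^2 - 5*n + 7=-2*n^2 - n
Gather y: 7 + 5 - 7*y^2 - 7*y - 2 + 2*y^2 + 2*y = -5*y^2 - 5*y + 10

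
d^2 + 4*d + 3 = (d + 1)*(d + 3)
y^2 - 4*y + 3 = (y - 3)*(y - 1)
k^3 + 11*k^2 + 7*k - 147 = (k - 3)*(k + 7)^2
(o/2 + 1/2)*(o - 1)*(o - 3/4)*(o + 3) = o^4/2 + 9*o^3/8 - 13*o^2/8 - 9*o/8 + 9/8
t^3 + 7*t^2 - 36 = (t - 2)*(t + 3)*(t + 6)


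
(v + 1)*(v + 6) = v^2 + 7*v + 6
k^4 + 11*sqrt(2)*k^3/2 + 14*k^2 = k^2*(k + 2*sqrt(2))*(k + 7*sqrt(2)/2)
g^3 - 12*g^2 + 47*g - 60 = (g - 5)*(g - 4)*(g - 3)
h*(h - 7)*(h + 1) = h^3 - 6*h^2 - 7*h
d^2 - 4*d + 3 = (d - 3)*(d - 1)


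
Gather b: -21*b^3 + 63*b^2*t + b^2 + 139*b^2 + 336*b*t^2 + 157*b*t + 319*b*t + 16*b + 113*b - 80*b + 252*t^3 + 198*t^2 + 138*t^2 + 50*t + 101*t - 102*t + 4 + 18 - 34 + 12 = -21*b^3 + b^2*(63*t + 140) + b*(336*t^2 + 476*t + 49) + 252*t^3 + 336*t^2 + 49*t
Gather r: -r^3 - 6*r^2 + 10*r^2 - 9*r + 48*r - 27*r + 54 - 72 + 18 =-r^3 + 4*r^2 + 12*r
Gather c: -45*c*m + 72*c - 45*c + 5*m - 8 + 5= c*(27 - 45*m) + 5*m - 3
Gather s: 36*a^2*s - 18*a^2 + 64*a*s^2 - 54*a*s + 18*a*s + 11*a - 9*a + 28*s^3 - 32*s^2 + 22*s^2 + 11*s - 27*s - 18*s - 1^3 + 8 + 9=-18*a^2 + 2*a + 28*s^3 + s^2*(64*a - 10) + s*(36*a^2 - 36*a - 34) + 16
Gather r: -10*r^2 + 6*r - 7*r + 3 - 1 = -10*r^2 - r + 2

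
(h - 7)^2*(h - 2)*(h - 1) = h^4 - 17*h^3 + 93*h^2 - 175*h + 98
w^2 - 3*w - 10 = (w - 5)*(w + 2)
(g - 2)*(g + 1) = g^2 - g - 2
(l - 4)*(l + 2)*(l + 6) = l^3 + 4*l^2 - 20*l - 48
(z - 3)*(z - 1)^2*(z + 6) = z^4 + z^3 - 23*z^2 + 39*z - 18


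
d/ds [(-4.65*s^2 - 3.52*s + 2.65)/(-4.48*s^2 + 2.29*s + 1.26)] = (-26.4181*s^2 + 12.026*s - 10.5037)/(20.0704*s^4 - 20.5184*s^3 - 6.0455*s^2 + 5.7708*s + 1.5876)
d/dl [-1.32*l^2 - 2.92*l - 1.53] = -2.64*l - 2.92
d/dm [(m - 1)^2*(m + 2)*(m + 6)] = 4*m^3 + 18*m^2 - 6*m - 16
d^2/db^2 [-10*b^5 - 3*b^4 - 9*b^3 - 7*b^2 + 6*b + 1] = -200*b^3 - 36*b^2 - 54*b - 14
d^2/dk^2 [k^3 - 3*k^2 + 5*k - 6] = 6*k - 6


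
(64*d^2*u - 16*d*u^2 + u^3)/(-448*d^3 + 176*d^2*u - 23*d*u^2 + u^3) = u/(-7*d + u)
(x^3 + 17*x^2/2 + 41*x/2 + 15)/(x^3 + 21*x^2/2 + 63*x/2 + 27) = (x^2 + 7*x + 10)/(x^2 + 9*x + 18)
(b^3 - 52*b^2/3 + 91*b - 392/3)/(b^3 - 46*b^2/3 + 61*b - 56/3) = (3*b - 7)/(3*b - 1)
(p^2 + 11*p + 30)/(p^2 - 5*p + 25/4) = 4*(p^2 + 11*p + 30)/(4*p^2 - 20*p + 25)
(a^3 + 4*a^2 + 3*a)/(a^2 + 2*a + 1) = a*(a + 3)/(a + 1)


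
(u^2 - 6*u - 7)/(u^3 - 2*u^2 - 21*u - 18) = (u - 7)/(u^2 - 3*u - 18)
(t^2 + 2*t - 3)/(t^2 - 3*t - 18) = (t - 1)/(t - 6)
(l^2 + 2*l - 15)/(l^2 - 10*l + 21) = (l + 5)/(l - 7)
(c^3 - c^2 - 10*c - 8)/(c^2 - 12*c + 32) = (c^2 + 3*c + 2)/(c - 8)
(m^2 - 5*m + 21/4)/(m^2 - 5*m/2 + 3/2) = (m - 7/2)/(m - 1)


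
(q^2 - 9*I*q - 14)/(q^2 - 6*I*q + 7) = (q - 2*I)/(q + I)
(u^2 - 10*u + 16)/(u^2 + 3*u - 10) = (u - 8)/(u + 5)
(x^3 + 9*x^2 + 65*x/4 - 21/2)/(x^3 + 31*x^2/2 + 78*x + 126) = (x - 1/2)/(x + 6)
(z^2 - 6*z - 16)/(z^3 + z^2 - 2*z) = (z - 8)/(z*(z - 1))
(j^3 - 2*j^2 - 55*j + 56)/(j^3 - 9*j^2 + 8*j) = (j + 7)/j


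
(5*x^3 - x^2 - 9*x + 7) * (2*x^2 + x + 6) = 10*x^5 + 3*x^4 + 11*x^3 - x^2 - 47*x + 42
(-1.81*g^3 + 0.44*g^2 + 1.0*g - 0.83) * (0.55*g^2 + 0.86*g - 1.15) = -0.9955*g^5 - 1.3146*g^4 + 3.0099*g^3 - 0.1025*g^2 - 1.8638*g + 0.9545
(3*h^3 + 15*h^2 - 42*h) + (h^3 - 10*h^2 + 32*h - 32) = 4*h^3 + 5*h^2 - 10*h - 32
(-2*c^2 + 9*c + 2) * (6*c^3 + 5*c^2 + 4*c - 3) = -12*c^5 + 44*c^4 + 49*c^3 + 52*c^2 - 19*c - 6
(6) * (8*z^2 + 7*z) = 48*z^2 + 42*z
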